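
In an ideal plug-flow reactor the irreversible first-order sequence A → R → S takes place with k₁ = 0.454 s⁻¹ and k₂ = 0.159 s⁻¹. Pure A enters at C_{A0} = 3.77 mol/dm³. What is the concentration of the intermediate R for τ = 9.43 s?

1.22 mol/dm³

Solving the coupled first-order balances gives C_R(τ) = [k₁/(k₂−k₁)]·C_{A0}·(e^(−k₁τ) − e^(−k₂τ)).
e^(−k₁τ) = e^(−0.454×9.43) = e^(−4.281) = 0.01383; e^(−k₂τ) = e^(−1.499) = 0.2233.
C_R = 0.454×3.77/(0.159−0.454) × (0.01383−0.2233) = (-5.802)×(-0.2094) = 1.215 mol/dm³.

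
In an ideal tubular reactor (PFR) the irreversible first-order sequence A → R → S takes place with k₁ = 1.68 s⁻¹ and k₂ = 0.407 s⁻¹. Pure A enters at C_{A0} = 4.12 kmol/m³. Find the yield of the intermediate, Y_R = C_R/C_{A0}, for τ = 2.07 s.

0.528

Solving the coupled first-order balances gives C_R(τ) = [k₁/(k₂−k₁)]·C_{A0}·(e^(−k₁τ) − e^(−k₂τ)).
e^(−k₁τ) = e^(−1.68×2.07) = e^(−3.478) = 0.03088; e^(−k₂τ) = e^(−0.8425) = 0.4306.
C_R = 1.68×4.12/(0.407−1.68) × (0.03088−0.4306) = (-5.437)×(-0.3998) = 2.174 kmol/m³.
Y_R = C_R/C_{A0} = 2.174/4.12 = 0.528.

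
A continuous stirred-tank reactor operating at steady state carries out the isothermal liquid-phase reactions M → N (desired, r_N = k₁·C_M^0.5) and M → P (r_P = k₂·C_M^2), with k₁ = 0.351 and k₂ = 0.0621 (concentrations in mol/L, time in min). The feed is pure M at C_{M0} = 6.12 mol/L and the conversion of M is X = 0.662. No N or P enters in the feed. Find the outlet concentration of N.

Exit C_M = C_{M0}(1−X) = 6.12×0.338 = 2.069 mol/L.
In a CSTR the entire volume is at exit conditions, so r_N = 0.351×2.069^0.5 = 0.5048 and r_P = 0.0621×2.069^2 = 0.2657.
Fraction of consumed M going to N: r_N/(r_N+r_P) = 0.6552.
C_N = 0.6552·C_{M0}·X = 0.6552×6.12×0.662 = 2.65 mol/L.

2.65 mol/L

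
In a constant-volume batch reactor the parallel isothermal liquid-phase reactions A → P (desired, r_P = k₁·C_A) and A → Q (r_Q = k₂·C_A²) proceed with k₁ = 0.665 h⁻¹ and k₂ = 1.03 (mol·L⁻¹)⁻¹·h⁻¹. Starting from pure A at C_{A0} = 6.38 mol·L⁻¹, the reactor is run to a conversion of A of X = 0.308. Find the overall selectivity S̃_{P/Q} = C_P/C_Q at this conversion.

0.121

C_A = C_{A0}(1−X) = 4.415 mol·L⁻¹.
Along a PFR/batch, dC_P/dC_A = −r_P/(r_P+r_Q) = −k₁/(k₁+k₂·C_A).
Integrating from C_{A0} to C_A: C_P = (0.665/1.03)·ln[(0.665+1.03·6.38)/(0.665+1.03·4.41)] = 0.6456·ln(7.236/5.212) = 0.2118 mol·L⁻¹.
C_Q = (C_{A0}−C_A)−C_P = 1.753 mol·L⁻¹; S̃_{P/Q} = 0.2118/1.753 = 0.121.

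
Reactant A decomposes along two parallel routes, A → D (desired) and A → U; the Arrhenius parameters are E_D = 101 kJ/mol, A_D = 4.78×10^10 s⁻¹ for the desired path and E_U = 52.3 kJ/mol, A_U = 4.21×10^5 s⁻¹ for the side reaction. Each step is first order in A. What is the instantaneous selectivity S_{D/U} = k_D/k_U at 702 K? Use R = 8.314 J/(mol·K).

Since both paths have the same order in A, the concentration cancels and S_{D/U} = k_D/k_U = (A_D/A_U)·exp[(E_U−E_D)/(RT)].
(E_U−E_D)/(RT) = (52.3−101)×10³/(8.314×702) = -48700/5836 = -8.344.
k_D/k_U = (4.78×10^10/4.21×10^5)·exp(-8.344) = 1.135×10^5 × 2.378×10^-4 = 27.0.
Since E_D > E_U, raising the temperature improves selectivity toward D.

27.0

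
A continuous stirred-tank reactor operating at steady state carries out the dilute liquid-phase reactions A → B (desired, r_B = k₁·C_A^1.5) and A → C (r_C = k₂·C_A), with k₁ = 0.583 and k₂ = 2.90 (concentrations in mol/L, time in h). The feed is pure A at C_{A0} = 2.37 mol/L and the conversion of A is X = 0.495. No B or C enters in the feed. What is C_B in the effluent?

0.211 mol/L

Exit C_A = C_{A0}(1−X) = 2.37×0.505 = 1.197 mol/L.
A CSTR operates uniformly at the exit composition, giving r_B = 0.7634 and r_C = 3.471 (each k·C_A^n at C_A = 1.197).
Fraction of consumed A going to B: r_B/(r_B+r_C) = 0.1803.
C_B = 0.1803·C_{A0}·X = 0.1803×2.37×0.495 = 0.211 mol/L.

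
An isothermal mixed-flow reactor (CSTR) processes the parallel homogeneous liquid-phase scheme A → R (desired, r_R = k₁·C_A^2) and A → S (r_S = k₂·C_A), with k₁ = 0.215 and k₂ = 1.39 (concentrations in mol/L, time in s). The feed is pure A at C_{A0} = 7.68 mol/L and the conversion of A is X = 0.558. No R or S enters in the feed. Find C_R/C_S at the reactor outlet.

Exit C_A = C_{A0}(1−X) = 7.68×0.442 = 3.395 mol/L.
A CSTR operates uniformly at the exit composition, giving r_R = 2.477 and r_S = 4.718 (each k·C_A^n at C_A = 3.395).
Overall selectivity = C_R/C_S = r_Rτ/(r_Sτ) = r_R/r_S = 0.525.

0.525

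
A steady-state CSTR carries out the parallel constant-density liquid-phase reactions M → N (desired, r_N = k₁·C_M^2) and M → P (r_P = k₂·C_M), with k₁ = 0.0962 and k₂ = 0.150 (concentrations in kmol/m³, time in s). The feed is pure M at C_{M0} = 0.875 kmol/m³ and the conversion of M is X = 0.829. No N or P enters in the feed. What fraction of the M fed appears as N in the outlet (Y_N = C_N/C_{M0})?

Exit C_M = C_{M0}(1−X) = 0.875×0.171 = 0.1496 kmol/m³.
In a CSTR the entire volume is at exit conditions, so r_N = 0.0962×0.1496^2 = 0.002154 and r_P = 0.150×0.1496 = 0.02244.
Fraction of consumed M going to N: r_N/(r_N+r_P) = 0.08756.
C_N = 0.08756·C_{M0}·X = 0.08756×0.875×0.829 = 0.0635 kmol/m³; Y_N = C_N/C_{M0} = 0.0726.

0.0726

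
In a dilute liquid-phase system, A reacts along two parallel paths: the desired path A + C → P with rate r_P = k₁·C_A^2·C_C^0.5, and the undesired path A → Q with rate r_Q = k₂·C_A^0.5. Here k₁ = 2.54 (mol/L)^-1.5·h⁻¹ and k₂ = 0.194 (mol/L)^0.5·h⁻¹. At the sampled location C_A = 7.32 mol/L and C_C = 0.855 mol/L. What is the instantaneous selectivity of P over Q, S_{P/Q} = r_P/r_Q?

S_{P/Q} = r_P/r_Q = (k₁·C_A^2·C_C^0.5)/(k₂·C_A^0.5) = (k₁/k₂)·C_A^1.5·C_C^0.5.
= (2.54×7.320^2×0.8550^0.5) / (0.194×7.320^0.5) = 125.8/0.5249 = 240.
Since the desired path is higher order in A, keeping C_A high (PFR or concentrated feed) favours P.

240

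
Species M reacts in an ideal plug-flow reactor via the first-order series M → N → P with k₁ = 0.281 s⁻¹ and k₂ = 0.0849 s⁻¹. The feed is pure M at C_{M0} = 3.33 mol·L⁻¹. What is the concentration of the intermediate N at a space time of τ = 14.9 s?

For first-order series with pure M initially, C_N(τ) = k₁C_{M0}/(k₂−k₁)·(e^(−k₁τ) − e^(−k₂τ)).
e^(−k₁τ) = e^(−0.281×14.9) = e^(−4.187) = 0.01519; e^(−k₂τ) = e^(−1.265) = 0.2822.
C_N = 0.281×3.33/(0.0849−0.281) × (0.01519−0.2822) = (-4.772)×(-0.2670) = 1.274 mol·L⁻¹.

1.27 mol·L⁻¹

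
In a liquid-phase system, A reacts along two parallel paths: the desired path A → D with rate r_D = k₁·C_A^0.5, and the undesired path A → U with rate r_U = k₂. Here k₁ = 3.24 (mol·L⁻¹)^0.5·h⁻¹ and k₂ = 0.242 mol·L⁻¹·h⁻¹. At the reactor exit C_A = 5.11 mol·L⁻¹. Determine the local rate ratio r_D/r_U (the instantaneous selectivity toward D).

S_{D/U} = r_D/r_U = (k₁·C_A^0.5)/(k₂) = (k₁/k₂)·C_A^0.5.
= (3.24×5.110^0.5) / (0.242) = 7.324/0.2420 = 30.3.
Since the desired path is higher order in A, keeping C_A high (PFR or concentrated feed) favours D.

30.3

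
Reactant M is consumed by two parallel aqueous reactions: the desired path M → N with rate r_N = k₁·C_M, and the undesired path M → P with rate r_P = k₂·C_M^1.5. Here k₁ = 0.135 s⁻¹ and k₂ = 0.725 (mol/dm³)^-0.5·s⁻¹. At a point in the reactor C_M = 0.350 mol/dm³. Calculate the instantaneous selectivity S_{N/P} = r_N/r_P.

S_{N/P} = r_N/r_P = (k₁·C_M)/(k₂·C_M^1.5) = (k₁/k₂)·C_M^-0.5.
= (0.135×0.3500) / (0.725×0.3500^1.5) = 0.04725/0.1501 = 0.315.

0.315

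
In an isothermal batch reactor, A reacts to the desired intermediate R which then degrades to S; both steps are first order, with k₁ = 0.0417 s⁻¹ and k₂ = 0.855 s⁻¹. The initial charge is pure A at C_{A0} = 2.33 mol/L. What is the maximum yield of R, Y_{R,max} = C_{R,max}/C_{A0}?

0.0418

For a first-order series the maximum intermediate yield is C_{R,max}/C_{A0} = (k₁/k₂)^[k₂/(k₂−k₁)].
= (0.0417/0.855)^(0.855/(0.855−0.0417)) = (0.04877)^(1.051) = 0.04177.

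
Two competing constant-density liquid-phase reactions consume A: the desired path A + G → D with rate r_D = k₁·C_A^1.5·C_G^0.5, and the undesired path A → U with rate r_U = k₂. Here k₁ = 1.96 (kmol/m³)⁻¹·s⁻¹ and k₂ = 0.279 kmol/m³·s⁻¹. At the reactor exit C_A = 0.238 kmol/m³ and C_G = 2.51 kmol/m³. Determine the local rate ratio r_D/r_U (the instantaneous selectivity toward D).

S_{D/U} = r_D/r_U = (k₁·C_A^1.5·C_G^0.5)/(k₂) = (k₁/k₂)·C_A^1.5·C_G^0.5.
= (1.96×0.2380^1.5×2.510^0.5) / (0.279) = 0.3605/0.2790 = 1.29.
Since the desired path is higher order in A, keeping C_A high (PFR or concentrated feed) favours D.

1.29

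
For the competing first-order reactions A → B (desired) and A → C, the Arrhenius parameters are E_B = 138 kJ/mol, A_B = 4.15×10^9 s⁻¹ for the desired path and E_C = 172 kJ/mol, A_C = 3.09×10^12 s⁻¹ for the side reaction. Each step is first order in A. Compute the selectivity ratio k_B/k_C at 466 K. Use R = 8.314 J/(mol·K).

8.70

Since both paths have the same order in A, the concentration cancels and S_{B/C} = k_B/k_C = (A_B/A_C)·exp[(E_C−E_B)/(RT)].
(E_C−E_B)/(RT) = (172−138)×10³/(8.314×466) = 34000/3874 = 8.776.
k_B/k_C = (4.15×10^9/3.09×10^12)·exp(8.776) = 0.001343 × 6475 = 8.70.
Since E_B < E_C, lowering the temperature improves selectivity toward B.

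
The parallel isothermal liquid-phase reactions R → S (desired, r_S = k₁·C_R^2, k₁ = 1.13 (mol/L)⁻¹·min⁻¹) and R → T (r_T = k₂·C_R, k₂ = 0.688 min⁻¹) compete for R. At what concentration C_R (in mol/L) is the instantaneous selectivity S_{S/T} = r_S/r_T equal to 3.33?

2.03 mol/L

S_{S/T} = (k₁/k₂)·C_R ⇒ C_R = S·k₂/k₁.
= 3.33×0.688/1.13 = 2.03 mol/L.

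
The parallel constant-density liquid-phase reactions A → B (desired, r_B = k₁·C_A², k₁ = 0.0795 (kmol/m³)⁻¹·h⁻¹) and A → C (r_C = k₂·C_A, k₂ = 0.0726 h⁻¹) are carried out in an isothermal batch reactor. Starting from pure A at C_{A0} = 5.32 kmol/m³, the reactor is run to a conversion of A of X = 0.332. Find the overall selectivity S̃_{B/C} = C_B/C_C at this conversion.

C_A = C_{A0}(1−X) = 3.554 kmol/m³.
Along a PFR/batch, dC_C/dC_A = −r_C/(r_B+r_C) = −k₂/(k₂+k₁·C_A).
Integrating from C_{A0} to C_A: C_C = (0.0726/0.0795)·ln[(0.0726+0.0795·5.32)/(0.0726+0.0795·3.55)] = 0.9132·ln(0.4955/0.3551) = 0.3043 kmol/m³.
Then C_B = (C_{A0}−C_A) − C_C = 1.766 − 0.3043 = 1.462 kmol/m³.
S̃_{B/C} = C_B/C_C = 1.462/0.3043 = 4.80.

4.80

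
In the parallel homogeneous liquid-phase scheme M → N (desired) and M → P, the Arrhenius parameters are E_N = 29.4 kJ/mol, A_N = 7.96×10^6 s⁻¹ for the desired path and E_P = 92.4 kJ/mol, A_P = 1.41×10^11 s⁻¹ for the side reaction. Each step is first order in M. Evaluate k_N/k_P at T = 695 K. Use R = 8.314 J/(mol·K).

3.07

Since both paths have the same order in M, the concentration cancels and S_{N/P} = k_N/k_P = (A_N/A_P)·exp[(E_P−E_N)/(RT)].
(E_P−E_N)/(RT) = (92.4−29.4)×10³/(8.314×695) = 63000/5778 = 10.90.
k_N/k_P = (7.96×10^6/1.41×10^11)·exp(10.90) = 5.645×10^-5 × 54339 = 3.07.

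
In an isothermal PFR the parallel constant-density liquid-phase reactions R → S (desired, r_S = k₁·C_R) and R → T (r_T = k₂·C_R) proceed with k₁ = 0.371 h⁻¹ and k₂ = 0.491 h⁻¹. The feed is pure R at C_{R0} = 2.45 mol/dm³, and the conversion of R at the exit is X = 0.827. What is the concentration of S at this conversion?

C_R = C_{R0}(1−X) = 0.4239 mol/dm³.
Both paths are first order in R, so the instantaneous fraction to S is constant: dC_S/d(−C_R) = k₁/(k₁+k₂) = 0.4304.
C_S = 0.4304·(C_{R0}−C_R) = 0.4304×2.026 = 0.872 mol/dm³.

0.872 mol/dm³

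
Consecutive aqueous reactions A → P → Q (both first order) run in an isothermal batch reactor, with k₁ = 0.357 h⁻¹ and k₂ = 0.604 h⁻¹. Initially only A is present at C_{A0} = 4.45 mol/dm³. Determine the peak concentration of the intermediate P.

1.23 mol/dm³

For a first-order series the maximum intermediate yield is C_{P,max}/C_{A0} = (k₁/k₂)^[k₂/(k₂−k₁)].
= (0.357/0.604)^(0.604/(0.604−0.357)) = (0.5911)^(2.445) = 0.2764.
C_{P,max} = 0.2764×4.45 = 1.23 mol/dm³.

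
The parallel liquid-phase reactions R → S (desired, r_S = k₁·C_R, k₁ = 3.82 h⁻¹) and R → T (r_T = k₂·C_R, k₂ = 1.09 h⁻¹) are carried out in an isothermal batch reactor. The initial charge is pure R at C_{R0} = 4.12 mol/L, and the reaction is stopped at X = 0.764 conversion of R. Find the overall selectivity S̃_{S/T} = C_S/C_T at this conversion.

3.50

C_R = C_{R0}(1−X) = 0.9723 mol/L.
Both paths are first order in R, so the instantaneous fraction to S is constant: dC_S/d(−C_R) = k₁/(k₁+k₂) = 0.7780.
C_S = 0.7780·(C_{R0}−C_R) = 0.7780×3.148 = 2.45 mol/L.
C_T = (C_{R0}−C_R)−C_S = 0.6988 mol/L; S̃_{S/T} = 2.449/0.6988 = 3.50.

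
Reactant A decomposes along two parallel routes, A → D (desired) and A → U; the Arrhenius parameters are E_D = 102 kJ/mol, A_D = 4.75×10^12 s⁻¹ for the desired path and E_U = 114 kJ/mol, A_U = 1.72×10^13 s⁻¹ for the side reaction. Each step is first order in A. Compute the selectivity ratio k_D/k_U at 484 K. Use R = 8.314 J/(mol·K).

5.45

k_D/k_U = (A_D/A_U)·exp[−(E_D−E_U)/(RT)] = (A_D/A_U)·exp[(E_U−E_D)/(RT)].
(E_U−E_D)/(RT) = (114−102)×10³/(8.314×484) = 12000/4024 = 2.982.
k_D/k_U = (4.75×10^12/1.72×10^13)·exp(2.982) = 0.2762 × 19.73 = 5.45.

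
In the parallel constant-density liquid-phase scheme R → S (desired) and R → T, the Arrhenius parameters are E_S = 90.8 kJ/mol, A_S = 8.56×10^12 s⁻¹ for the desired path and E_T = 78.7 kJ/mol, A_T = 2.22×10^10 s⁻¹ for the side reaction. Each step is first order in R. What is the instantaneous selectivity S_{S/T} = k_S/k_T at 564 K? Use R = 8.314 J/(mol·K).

29.2

k_S/k_T = (A_S/A_T)·exp[−(E_S−E_T)/(RT)] = (A_S/A_T)·exp[(E_T−E_S)/(RT)].
(E_T−E_S)/(RT) = (78.7−90.8)×10³/(8.314×564) = -12100/4689 = -2.580.
k_S/k_T = (8.56×10^12/2.22×10^10)·exp(-2.580) = 385.6 × 0.07574 = 29.2.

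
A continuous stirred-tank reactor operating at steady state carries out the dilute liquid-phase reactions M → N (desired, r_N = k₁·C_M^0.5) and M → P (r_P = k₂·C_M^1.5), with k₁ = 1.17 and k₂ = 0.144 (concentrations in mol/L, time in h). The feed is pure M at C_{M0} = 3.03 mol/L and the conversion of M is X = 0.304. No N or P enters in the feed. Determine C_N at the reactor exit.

Exit C_M = C_{M0}(1−X) = 3.03×0.696 = 2.109 mol/L.
A CSTR operates uniformly at the exit composition, giving r_N = 1.699 and r_P = 0.4410 (each k·C_M^n at C_M = 2.109).
Fraction of consumed M going to N: r_N/(r_N+r_P) = 0.7939.
C_N = 0.7939·C_{M0}·X = 0.7939×3.03×0.304 = 0.731 mol/L.

0.731 mol/L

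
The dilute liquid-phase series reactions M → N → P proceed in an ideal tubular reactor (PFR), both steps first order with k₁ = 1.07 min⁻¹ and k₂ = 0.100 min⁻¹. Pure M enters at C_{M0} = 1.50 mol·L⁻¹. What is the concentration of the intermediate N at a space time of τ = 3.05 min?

1.16 mol·L⁻¹

Solving the coupled first-order balances gives C_N(τ) = [k₁/(k₂−k₁)]·C_{M0}·(e^(−k₁τ) − e^(−k₂τ)).
e^(−k₁τ) = e^(−1.07×3.05) = e^(−3.264) = 0.03825; e^(−k₂τ) = e^(−0.3050) = 0.7371.
C_N = 1.07×1.50/(0.100−1.07) × (0.03825−0.7371) = (-1.655)×(-0.6989) = 1.156 mol·L⁻¹.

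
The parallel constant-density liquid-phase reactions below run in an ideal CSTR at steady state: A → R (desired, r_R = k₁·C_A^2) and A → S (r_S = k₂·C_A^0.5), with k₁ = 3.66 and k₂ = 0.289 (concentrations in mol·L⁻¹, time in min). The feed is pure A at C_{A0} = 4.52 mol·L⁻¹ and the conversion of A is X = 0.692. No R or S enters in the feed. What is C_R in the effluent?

Exit C_A = C_{A0}(1−X) = 4.52×0.308 = 1.392 mol·L⁻¹.
A CSTR operates uniformly at the exit composition, giving r_R = 7.093 and r_S = 0.3410 (each k·C_A^n at C_A = 1.392).
Fraction of consumed A going to R: r_R/(r_R+r_S) = 0.9541.
C_R = 0.9541·C_{A0}·X = 0.9541×4.52×0.692 = 2.98 mol·L⁻¹.

2.98 mol·L⁻¹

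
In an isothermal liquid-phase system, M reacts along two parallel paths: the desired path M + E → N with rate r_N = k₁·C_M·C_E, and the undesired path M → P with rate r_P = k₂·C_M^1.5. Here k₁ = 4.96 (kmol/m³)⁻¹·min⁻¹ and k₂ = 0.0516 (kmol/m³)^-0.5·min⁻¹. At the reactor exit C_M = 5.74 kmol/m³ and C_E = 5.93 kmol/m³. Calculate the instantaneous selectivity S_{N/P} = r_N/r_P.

S_{N/P} = r_N/r_P = (k₁·C_M·C_E)/(k₂·C_M^1.5) = (k₁/k₂)·C_M^-0.5·C_E.
= (4.96×5.740×5.930) / (0.0516×5.740^1.5) = 168.8/0.7096 = 238.

238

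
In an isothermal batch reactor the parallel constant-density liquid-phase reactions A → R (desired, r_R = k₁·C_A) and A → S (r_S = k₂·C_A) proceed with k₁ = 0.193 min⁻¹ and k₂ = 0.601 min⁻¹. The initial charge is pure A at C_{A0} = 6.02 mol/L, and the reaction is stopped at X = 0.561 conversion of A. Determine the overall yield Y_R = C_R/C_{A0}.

0.136

C_A = C_{A0}(1−X) = 2.643 mol/L.
Both paths are first order in A, so the instantaneous fraction to R is constant: dC_R/d(−C_A) = k₁/(k₁+k₂) = 0.2431.
C_R = 0.2431·(C_{A0}−C_A) = 0.2431×3.377 = 0.821 mol/L.
Y_R = C_R/C_{A0} = 0.8209/6.02 = 0.136.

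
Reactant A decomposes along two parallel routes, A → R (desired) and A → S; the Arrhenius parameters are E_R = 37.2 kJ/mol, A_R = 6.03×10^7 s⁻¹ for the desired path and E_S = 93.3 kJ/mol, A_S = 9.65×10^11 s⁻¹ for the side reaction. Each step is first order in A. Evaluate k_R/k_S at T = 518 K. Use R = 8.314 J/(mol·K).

k_R/k_S = (A_R/A_S)·exp[−(E_R−E_S)/(RT)] = (A_R/A_S)·exp[(E_S−E_R)/(RT)].
(E_S−E_R)/(RT) = (93.3−37.2)×10³/(8.314×518) = 56100/4307 = 13.03.
k_R/k_S = (6.03×10^7/9.65×10^11)·exp(13.03) = 6.249×10^-5 × 4.542×10^5 = 28.4.

28.4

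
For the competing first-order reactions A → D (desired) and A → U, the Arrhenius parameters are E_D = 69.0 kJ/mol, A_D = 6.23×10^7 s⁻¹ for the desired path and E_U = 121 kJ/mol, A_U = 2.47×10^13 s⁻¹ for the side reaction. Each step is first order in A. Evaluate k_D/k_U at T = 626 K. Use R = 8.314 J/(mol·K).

0.0551

Since both paths have the same order in A, the concentration cancels and S_{D/U} = k_D/k_U = (A_D/A_U)·exp[(E_U−E_D)/(RT)].
(E_U−E_D)/(RT) = (121−69.0)×10³/(8.314×626) = 52000/5205 = 9.991.
k_D/k_U = (6.23×10^7/2.47×10^13)·exp(9.991) = 2.522×10^-6 × 21834 = 0.0551.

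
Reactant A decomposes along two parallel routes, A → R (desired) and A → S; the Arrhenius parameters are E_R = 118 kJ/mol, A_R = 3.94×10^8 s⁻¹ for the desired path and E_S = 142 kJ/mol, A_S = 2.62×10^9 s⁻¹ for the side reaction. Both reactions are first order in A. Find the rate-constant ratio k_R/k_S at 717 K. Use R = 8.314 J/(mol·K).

Since both paths have the same order in A, the concentration cancels and S_{R/S} = k_R/k_S = (A_R/A_S)·exp[(E_S−E_R)/(RT)].
(E_S−E_R)/(RT) = (142−118)×10³/(8.314×717) = 24000/5961 = 4.026.
k_R/k_S = (3.94×10^8/2.62×10^9)·exp(4.026) = 0.1504 × 56.04 = 8.43.
Since E_R < E_S, lowering the temperature improves selectivity toward R.

8.43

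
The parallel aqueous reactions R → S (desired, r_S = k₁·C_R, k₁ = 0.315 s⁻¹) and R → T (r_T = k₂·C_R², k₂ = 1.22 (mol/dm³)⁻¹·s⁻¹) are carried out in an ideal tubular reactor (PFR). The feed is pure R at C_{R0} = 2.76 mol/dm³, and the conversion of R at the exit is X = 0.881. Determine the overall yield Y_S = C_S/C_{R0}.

0.153

C_R = C_{R0}(1−X) = 0.3284 mol/dm³.
Along a PFR/batch, dC_S/dC_R = −r_S/(r_S+r_T) = −k₁/(k₁+k₂·C_R).
Integrating from C_{R0} to C_R: C_S = (0.315/1.22)·ln[(0.315+1.22·2.76)/(0.315+1.22·0.328)] = 0.2582·ln(3.682/0.7157) = 0.4229 mol/dm³.
Y_S = C_S/C_{R0} = 0.4229/2.76 = 0.153.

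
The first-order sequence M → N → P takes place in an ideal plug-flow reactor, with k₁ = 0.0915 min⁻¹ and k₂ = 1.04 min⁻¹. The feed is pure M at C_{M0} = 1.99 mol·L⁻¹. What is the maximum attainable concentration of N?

For a first-order series the maximum intermediate yield is C_{N,max}/C_{M0} = (k₁/k₂)^[k₂/(k₂−k₁)].
= (0.0915/1.04)^(1.04/(1.04−0.0915)) = (0.08798)^(1.096) = 0.06959.
C_{N,max} = 0.06959×1.99 = 0.138 mol·L⁻¹.

0.138 mol·L⁻¹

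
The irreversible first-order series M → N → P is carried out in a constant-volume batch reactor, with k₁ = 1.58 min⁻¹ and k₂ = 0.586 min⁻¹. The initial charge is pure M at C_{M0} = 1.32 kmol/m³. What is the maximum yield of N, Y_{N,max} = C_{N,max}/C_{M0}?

0.557

At the optimum, C_{N,max}/C_{M0} = (k₁/k₂)^[k₂/(k₂−k₁)].
= (1.58/0.586)^(0.586/(0.586−1.58)) = (2.696)^(-0.5895) = 0.5573.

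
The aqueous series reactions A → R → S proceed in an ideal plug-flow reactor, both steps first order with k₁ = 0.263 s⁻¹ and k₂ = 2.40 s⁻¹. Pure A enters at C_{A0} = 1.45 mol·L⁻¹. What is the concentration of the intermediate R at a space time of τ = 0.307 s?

0.0792 mol·L⁻¹

For first-order series with pure A initially, C_R(τ) = k₁C_{A0}/(k₂−k₁)·(e^(−k₁τ) − e^(−k₂τ)).
e^(−k₁τ) = e^(−0.263×0.307) = e^(−0.08074) = 0.9224; e^(−k₂τ) = e^(−0.7368) = 0.4786.
C_R = 0.263×1.45/(2.40−0.263) × (0.9224−0.4786) = 0.1785×0.4438 = 0.07919 mol·L⁻¹.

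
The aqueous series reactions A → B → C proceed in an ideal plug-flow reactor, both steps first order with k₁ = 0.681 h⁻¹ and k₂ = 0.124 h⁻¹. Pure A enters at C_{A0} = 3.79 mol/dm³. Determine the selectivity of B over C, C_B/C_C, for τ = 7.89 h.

0.838

Solving the coupled first-order balances gives C_B(τ) = [k₁/(k₂−k₁)]·C_{A0}·(e^(−k₁τ) − e^(−k₂τ)).
e^(−k₁τ) = e^(−0.681×7.89) = e^(−5.373) = 0.004640; e^(−k₂τ) = e^(−0.9784) = 0.3759.
C_B = 0.681×3.79/(0.124−0.681) × (0.004640−0.3759) = (-4.634)×(-0.3713) = 1.720 mol/dm³.
C_A = C_{A0}e^(−k₁τ) = 0.01758 mol/dm³, so C_C = C_{A0}−C_A−C_B = 2.052 mol/dm³; C_B/C_C = 0.838.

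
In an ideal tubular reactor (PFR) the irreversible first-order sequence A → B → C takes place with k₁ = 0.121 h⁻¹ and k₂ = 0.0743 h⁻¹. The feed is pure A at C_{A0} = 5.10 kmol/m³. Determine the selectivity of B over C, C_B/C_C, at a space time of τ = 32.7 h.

The intermediate concentration in a first-order A→B→C sequence is C_B = k₁C_{A0}(e^(−k₁τ) − e^(−k₂τ))/(k₂−k₁).
e^(−k₁τ) = e^(−0.121×32.7) = e^(−3.957) = 0.01913; e^(−k₂τ) = e^(−2.430) = 0.08807.
C_B = 0.121×5.10/(0.0743−0.121) × (0.01913−0.08807) = (-13.21)×(-0.06895) = 0.9110 kmol/m³.
C_A = C_{A0}e^(−k₁τ) = 0.09754 kmol/m³, so C_C = C_{A0}−C_A−C_B = 4.091 kmol/m³; C_B/C_C = 0.223.

0.223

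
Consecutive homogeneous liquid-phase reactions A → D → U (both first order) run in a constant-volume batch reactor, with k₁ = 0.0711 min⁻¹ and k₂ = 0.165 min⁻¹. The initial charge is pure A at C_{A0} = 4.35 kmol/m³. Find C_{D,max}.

For a first-order series the maximum intermediate yield is C_{D,max}/C_{A0} = (k₁/k₂)^[k₂/(k₂−k₁)].
= (0.0711/0.165)^(0.165/(0.165−0.0711)) = (0.4309)^(1.757) = 0.2278.
C_{D,max} = 0.2278×4.35 = 0.991 kmol/m³.

0.991 kmol/m³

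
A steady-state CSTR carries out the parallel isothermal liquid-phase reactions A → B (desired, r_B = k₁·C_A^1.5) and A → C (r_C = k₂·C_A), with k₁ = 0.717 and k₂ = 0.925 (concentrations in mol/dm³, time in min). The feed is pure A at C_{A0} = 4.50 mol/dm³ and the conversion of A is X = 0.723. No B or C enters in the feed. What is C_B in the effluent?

Exit C_A = C_{A0}(1−X) = 4.50×0.277 = 1.247 mol/dm³.
A CSTR operates uniformly at the exit composition, giving r_B = 0.9978 and r_C = 1.153 (each k·C_A^n at C_A = 1.247).
Fraction of consumed A going to B: r_B/(r_B+r_C) = 0.4639.
C_B = 0.4639·C_{A0}·X = 0.4639×4.50×0.723 = 1.51 mol/dm³.

1.51 mol/dm³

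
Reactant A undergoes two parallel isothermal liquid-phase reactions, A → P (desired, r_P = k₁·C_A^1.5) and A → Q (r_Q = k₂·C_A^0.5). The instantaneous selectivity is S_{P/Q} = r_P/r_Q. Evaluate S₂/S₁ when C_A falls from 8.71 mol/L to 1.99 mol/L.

0.228

S_{P/Q} = (k₁/k₂)·C_A, so S₂/S₁ = (C_{A,2}/C_{A,1}).
= 1.99/8.71 = 0.228.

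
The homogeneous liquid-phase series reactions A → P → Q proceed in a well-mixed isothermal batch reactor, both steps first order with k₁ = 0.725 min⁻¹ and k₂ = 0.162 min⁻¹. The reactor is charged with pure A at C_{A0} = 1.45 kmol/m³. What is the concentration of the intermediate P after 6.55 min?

0.630 kmol/m³

Solving the coupled first-order balances gives C_P(t) = [k₁/(k₂−k₁)]·C_{A0}·(e^(−k₁t) − e^(−k₂t)).
e^(−k₁t) = e^(−0.725×6.55) = e^(−4.749) = 0.008663; e^(−k₂t) = e^(−1.061) = 0.3461.
C_P = 0.725×1.45/(0.162−0.725) × (0.008663−0.3461) = (-1.867)×(-0.3374) = 0.6300 kmol/m³.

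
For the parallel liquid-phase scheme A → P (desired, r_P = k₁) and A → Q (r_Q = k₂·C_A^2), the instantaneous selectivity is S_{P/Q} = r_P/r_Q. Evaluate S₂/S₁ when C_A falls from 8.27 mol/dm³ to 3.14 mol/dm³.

6.94

S_{P/Q} = (k₁/k₂)·C_A^-2, so S₂/S₁ = (C_{A,2}/C_{A,1})^-2.
= (3.14/8.27)^(-2) = (0.3797)^(-2) = 6.94.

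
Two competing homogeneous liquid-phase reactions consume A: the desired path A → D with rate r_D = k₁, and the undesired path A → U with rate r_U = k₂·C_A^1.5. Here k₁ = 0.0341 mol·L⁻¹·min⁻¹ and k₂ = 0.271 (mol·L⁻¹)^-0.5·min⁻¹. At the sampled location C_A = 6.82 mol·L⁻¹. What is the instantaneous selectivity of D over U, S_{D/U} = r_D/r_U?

S_{D/U} = r_D/r_U = (k₁)/(k₂·C_A^1.5) = (k₁/k₂)·C_A^-1.5.
= (0.0341) / (0.271×6.820^1.5) = 0.03410/4.827 = 0.00706.
The undesired path is higher order in A, so low C_A (CSTR or dilute feed) favours D.

0.00706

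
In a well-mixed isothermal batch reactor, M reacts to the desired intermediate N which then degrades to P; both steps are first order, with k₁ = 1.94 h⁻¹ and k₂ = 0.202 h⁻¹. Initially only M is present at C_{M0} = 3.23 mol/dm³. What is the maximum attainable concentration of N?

2.48 mol/dm³

Evaluating C_N at t_opt = ln(k₂/k₁)/(k₂−k₁) gives C_{N,max}/C_{M0} = (k₁/k₂)^[k₂/(k₂−k₁)].
= (1.94/0.202)^(0.202/(0.202−1.94)) = (9.604)^(-0.1162) = 0.7688.
C_{N,max} = 0.7688×3.23 = 2.48 mol/dm³.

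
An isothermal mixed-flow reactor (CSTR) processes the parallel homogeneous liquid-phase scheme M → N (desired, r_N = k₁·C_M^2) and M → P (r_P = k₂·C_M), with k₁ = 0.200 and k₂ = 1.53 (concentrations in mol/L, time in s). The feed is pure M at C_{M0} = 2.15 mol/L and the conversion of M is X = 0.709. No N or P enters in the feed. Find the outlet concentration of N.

0.115 mol/L

Exit C_M = C_{M0}(1−X) = 2.15×0.291 = 0.6257 mol/L.
In a CSTR the entire volume is at exit conditions, so r_N = 0.200×0.6257^2 = 0.07829 and r_P = 1.53×0.6257 = 0.9572.
Fraction of consumed M going to N: r_N/(r_N+r_P) = 0.07560.
C_N = 0.07560·C_{M0}·X = 0.07560×2.15×0.709 = 0.115 mol/L.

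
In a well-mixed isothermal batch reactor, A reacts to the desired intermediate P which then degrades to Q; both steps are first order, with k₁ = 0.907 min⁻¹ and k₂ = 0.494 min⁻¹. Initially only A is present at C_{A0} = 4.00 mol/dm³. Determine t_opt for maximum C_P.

For first-order series the maximum of C_P occurs at t_opt = ln(k₂/k₁)/(k₂−k₁).
= ln(0.494/0.907)/(0.494−0.907) = ln(0.5447)/-0.4130 = -0.6076/-0.4130 = 1.47 min.

1.47 min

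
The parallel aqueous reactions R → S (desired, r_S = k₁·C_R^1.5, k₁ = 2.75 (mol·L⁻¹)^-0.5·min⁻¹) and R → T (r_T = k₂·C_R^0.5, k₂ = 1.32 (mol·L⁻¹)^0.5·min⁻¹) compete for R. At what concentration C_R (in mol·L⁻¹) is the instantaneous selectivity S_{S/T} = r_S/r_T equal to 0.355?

S_{S/T} = (k₁/k₂)·C_R ⇒ C_R = S·k₂/k₁.
= 0.355×1.32/2.75 = 0.170 mol·L⁻¹.

0.170 mol·L⁻¹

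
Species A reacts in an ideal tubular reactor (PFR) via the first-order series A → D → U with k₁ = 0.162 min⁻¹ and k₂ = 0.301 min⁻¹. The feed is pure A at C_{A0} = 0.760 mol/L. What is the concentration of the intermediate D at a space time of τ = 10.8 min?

Solving the coupled first-order balances gives C_D(τ) = [k₁/(k₂−k₁)]·C_{A0}·(e^(−k₁τ) − e^(−k₂τ)).
e^(−k₁τ) = e^(−0.162×10.8) = e^(−1.750) = 0.1738; e^(−k₂τ) = e^(−3.251) = 0.03874.
C_D = 0.162×0.760/(0.301−0.162) × (0.1738−0.03874) = 0.8858×0.1351 = 0.1197 mol/L.

0.120 mol/L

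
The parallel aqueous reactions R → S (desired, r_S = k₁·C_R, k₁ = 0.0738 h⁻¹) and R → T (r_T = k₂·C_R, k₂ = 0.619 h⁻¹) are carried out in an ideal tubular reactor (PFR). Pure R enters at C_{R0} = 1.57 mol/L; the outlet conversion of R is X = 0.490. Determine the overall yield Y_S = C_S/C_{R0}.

0.0522

C_R = C_{R0}(1−X) = 0.8007 mol/L.
Both paths are first order in R, so the instantaneous fraction to S is constant: dC_S/d(−C_R) = k₁/(k₁+k₂) = 0.1065.
C_S = 0.1065·(C_{R0}−C_R) = 0.1065×0.7693 = 0.0819 mol/L.
Y_S = C_S/C_{R0} = 0.08195/1.57 = 0.0522.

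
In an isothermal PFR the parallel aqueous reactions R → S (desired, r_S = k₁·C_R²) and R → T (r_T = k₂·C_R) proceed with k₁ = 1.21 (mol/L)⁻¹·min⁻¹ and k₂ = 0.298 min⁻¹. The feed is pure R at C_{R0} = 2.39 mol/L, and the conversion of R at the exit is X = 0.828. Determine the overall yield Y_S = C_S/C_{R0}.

C_R = C_{R0}(1−X) = 0.4111 mol/L.
Along a PFR/batch, dC_T/dC_R = −r_T/(r_S+r_T) = −k₂/(k₂+k₁·C_R).
Integrating from C_{R0} to C_R: C_T = (0.298/1.21)·ln[(0.298+1.21·2.39)/(0.298+1.21·0.411)] = 0.2463·ln(3.190/0.7954) = 0.3421 mol/L.
Then C_S = (C_{R0}−C_R) − C_T = 1.979 − 0.3421 = 1.637 mol/L.
Y_S = C_S/C_{R0} = 1.637/2.39 = 0.685.

0.685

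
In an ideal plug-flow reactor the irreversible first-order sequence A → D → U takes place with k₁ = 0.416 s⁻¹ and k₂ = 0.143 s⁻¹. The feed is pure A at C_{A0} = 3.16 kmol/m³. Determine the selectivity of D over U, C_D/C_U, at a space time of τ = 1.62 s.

The intermediate concentration in a first-order A→B→C sequence is C_D = k₁C_{A0}(e^(−k₁τ) − e^(−k₂τ))/(k₂−k₁).
e^(−k₁τ) = e^(−0.416×1.62) = e^(−0.6739) = 0.5097; e^(−k₂τ) = e^(−0.2317) = 0.7932.
C_D = 0.416×3.16/(0.143−0.416) × (0.5097−0.7932) = (-4.815)×(-0.2835) = 1.365 kmol/m³.
C_A = C_{A0}e^(−k₁τ) = 1.611 kmol/m³, so C_U = C_{A0}−C_A−C_D = 0.1842 kmol/m³; C_D/C_U = 7.41.

7.41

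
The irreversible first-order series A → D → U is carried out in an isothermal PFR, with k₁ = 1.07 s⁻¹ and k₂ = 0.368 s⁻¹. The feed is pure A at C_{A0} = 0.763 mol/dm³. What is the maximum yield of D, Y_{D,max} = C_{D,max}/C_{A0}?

0.571

At the optimum, C_{D,max}/C_{A0} = (k₁/k₂)^[k₂/(k₂−k₁)].
= (1.07/0.368)^(0.368/(0.368−1.07)) = (2.908)^(-0.5242) = 0.5715.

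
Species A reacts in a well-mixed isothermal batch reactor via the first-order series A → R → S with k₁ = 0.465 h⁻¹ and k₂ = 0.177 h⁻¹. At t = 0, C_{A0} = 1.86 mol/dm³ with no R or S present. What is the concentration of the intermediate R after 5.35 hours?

Solving the coupled first-order balances gives C_R(t) = [k₁/(k₂−k₁)]·C_{A0}·(e^(−k₁t) − e^(−k₂t)).
e^(−k₁t) = e^(−0.465×5.35) = e^(−2.488) = 0.08310; e^(−k₂t) = e^(−0.9469) = 0.3879.
C_R = 0.465×1.86/(0.177−0.465) × (0.08310−0.3879) = (-3.003)×(-0.3048) = 0.9154 mol/dm³.

0.915 mol/dm³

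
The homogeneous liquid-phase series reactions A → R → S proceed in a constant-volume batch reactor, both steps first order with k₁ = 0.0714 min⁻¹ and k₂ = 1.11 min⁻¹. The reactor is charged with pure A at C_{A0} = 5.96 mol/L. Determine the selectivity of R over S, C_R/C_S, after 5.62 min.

For first-order series with pure A initially, C_R(t) = k₁C_{A0}/(k₂−k₁)·(e^(−k₁t) − e^(−k₂t)).
e^(−k₁t) = e^(−0.0714×5.62) = e^(−0.4013) = 0.6695; e^(−k₂t) = e^(−6.238) = 0.001953.
C_R = 0.0714×5.96/(1.11−0.0714) × (0.6695−0.001953) = 0.4097×0.6675 = 0.2735 mol/L.
C_A = C_{A0}e^(−k₁t) = 3.990 mol/L, so C_S = C_{A0}−C_A−C_R = 1.696 mol/L; C_R/C_S = 0.161.

0.161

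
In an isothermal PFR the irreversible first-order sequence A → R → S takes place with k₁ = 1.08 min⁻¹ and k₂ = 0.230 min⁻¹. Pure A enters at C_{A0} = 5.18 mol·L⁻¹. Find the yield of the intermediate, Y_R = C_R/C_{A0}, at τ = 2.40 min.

For first-order series with pure A initially, C_R(τ) = k₁C_{A0}/(k₂−k₁)·(e^(−k₁τ) − e^(−k₂τ)).
e^(−k₁τ) = e^(−1.08×2.40) = e^(−2.592) = 0.07487; e^(−k₂τ) = e^(−0.5520) = 0.5758.
C_R = 1.08×5.18/(0.230−1.08) × (0.07487−0.5758) = (-6.582)×(-0.5009) = 3.297 mol·L⁻¹.
Y_R = C_R/C_{A0} = 3.297/5.18 = 0.636.

0.636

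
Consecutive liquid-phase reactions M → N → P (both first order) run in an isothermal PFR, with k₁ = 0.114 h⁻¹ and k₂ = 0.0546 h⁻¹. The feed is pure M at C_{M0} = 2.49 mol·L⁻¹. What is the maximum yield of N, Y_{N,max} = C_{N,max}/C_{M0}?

Evaluating C_N at τ_opt = ln(k₂/k₁)/(k₂−k₁) gives C_{N,max}/C_{M0} = (k₁/k₂)^[k₂/(k₂−k₁)].
= (0.114/0.0546)^(0.0546/(0.0546−0.114)) = (2.088)^(-0.9192) = 0.5083.

0.508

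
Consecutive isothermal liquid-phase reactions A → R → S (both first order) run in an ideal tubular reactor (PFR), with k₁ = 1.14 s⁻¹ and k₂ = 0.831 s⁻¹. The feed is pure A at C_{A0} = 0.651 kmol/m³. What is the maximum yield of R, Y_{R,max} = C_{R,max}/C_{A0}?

0.427

For a first-order series the maximum intermediate yield is C_{R,max}/C_{A0} = (k₁/k₂)^[k₂/(k₂−k₁)].
= (1.14/0.831)^(0.831/(0.831−1.14)) = (1.372)^(-2.689) = 0.4273.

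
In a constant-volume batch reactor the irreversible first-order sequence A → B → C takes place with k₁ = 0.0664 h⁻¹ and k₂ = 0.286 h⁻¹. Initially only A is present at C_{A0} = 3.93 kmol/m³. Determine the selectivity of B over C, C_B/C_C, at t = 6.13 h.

The intermediate concentration in a first-order A→B→C sequence is C_B = k₁C_{A0}(e^(−k₁t) − e^(−k₂t))/(k₂−k₁).
e^(−k₁t) = e^(−0.0664×6.13) = e^(−0.4070) = 0.6656; e^(−k₂t) = e^(−1.753) = 0.1732.
C_B = 0.0664×3.93/(0.286−0.0664) × (0.6656−0.1732) = 1.188×0.4924 = 0.5851 kmol/m³.
C_A = C_{A0}e^(−k₁t) = 2.616 kmol/m³, so C_C = C_{A0}−C_A−C_B = 0.7290 kmol/m³; C_B/C_C = 0.803.

0.803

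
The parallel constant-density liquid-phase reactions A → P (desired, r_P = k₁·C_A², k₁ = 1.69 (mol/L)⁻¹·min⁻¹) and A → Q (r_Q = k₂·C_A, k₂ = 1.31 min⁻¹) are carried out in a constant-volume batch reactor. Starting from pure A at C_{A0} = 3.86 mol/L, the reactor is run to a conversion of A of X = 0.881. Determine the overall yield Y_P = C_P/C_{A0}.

0.615

C_A = C_{A0}(1−X) = 0.4593 mol/L.
Along a PFR/batch, dC_Q/dC_A = −r_Q/(r_P+r_Q) = −k₂/(k₂+k₁·C_A).
Integrating from C_{A0} to C_A: C_Q = (1.31/1.69)·ln[(1.31+1.69·3.86)/(1.31+1.69·0.459)] = 0.7751·ln(7.833/2.086) = 1.026 mol/L.
Then C_P = (C_{A0}−C_A) − C_Q = 3.401 − 1.026 = 2.375 mol/L.
Y_P = C_P/C_{A0} = 2.375/3.86 = 0.615.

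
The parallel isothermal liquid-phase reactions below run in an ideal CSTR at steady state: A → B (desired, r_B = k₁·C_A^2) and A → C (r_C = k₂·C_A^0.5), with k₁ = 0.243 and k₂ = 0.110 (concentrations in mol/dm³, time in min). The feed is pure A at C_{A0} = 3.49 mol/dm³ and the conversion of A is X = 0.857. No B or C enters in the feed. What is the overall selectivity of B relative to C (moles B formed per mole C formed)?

0.779

Exit C_A = C_{A0}(1−X) = 3.49×0.143 = 0.4991 mol/dm³.
A CSTR operates uniformly at the exit composition, giving r_B = 0.06052 and r_C = 0.07771 (each k·C_A^n at C_A = 0.4991).
Overall selectivity = C_B/C_C = r_Bτ/(r_Cτ) = r_B/r_C = 0.779.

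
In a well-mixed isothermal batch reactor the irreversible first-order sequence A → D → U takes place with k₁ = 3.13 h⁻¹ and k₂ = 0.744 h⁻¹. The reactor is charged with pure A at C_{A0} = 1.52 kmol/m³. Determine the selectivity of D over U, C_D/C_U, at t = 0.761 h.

2.19

Solving the coupled first-order balances gives C_D(t) = [k₁/(k₂−k₁)]·C_{A0}·(e^(−k₁t) − e^(−k₂t)).
e^(−k₁t) = e^(−3.13×0.761) = e^(−2.382) = 0.09237; e^(−k₂t) = e^(−0.5662) = 0.5677.
C_D = 3.13×1.52/(0.744−3.13) × (0.09237−0.5677) = (-1.994)×(-0.4753) = 0.9478 kmol/m³.
C_A = C_{A0}e^(−k₁t) = 0.1404 kmol/m³, so C_U = C_{A0}−C_A−C_D = 0.4318 kmol/m³; C_D/C_U = 2.19.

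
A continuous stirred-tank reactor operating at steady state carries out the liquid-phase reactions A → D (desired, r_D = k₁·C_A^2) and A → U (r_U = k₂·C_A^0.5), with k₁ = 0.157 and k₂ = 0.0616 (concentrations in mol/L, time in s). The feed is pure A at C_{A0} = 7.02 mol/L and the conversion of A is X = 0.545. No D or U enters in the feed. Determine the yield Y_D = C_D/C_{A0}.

0.510

Exit C_A = C_{A0}(1−X) = 7.02×0.455 = 3.194 mol/L.
A CSTR operates uniformly at the exit composition, giving r_D = 1.602 and r_U = 0.1101 (each k·C_A^n at C_A = 3.194).
Fraction of consumed A going to D: r_D/(r_D+r_U) = 0.9357.
C_D = 0.9357·C_{A0}·X = 0.9357×7.02×0.545 = 3.58 mol/L; Y_D = C_D/C_{A0} = 0.510.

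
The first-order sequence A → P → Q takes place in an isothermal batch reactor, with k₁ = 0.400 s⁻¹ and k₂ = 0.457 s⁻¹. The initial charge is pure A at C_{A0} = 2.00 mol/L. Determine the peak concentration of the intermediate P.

0.687 mol/L

For a first-order series the maximum intermediate yield is C_{P,max}/C_{A0} = (k₁/k₂)^[k₂/(k₂−k₁)].
= (0.400/0.457)^(0.457/(0.457−0.400)) = (0.8753)^(8.018) = 0.3437.
C_{P,max} = 0.3437×2.00 = 0.687 mol/L.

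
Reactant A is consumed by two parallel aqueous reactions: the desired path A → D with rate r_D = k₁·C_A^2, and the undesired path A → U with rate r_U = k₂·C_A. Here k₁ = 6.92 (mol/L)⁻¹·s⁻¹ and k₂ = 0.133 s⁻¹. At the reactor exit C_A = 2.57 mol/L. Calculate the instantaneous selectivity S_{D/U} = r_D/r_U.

134

S_{D/U} = r_D/r_U = (k₁·C_A^2)/(k₂·C_A) = (k₁/k₂)·C_A.
= (6.92×2.570^2) / (0.133×2.570) = 45.71/0.3418 = 134.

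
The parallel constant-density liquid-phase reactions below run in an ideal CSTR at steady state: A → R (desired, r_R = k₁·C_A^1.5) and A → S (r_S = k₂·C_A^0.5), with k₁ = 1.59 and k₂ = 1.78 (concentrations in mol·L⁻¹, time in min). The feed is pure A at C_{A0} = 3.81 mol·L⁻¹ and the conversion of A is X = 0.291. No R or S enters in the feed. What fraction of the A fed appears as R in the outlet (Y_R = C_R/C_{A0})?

0.206

Exit C_A = C_{A0}(1−X) = 3.81×0.709 = 2.701 mol·L⁻¹.
Rates in a CSTR are evaluated at the outlet concentration: r_R = 1.59×2.701^1.5 = 7.059, r_S = 1.78×2.701^0.5 = 2.926.
Fraction of consumed A going to R: r_R/(r_R+r_S) = 0.7070.
C_R = 0.7070·C_{A0}·X = 0.7070×3.81×0.291 = 0.784 mol·L⁻¹; Y_R = C_R/C_{A0} = 0.206.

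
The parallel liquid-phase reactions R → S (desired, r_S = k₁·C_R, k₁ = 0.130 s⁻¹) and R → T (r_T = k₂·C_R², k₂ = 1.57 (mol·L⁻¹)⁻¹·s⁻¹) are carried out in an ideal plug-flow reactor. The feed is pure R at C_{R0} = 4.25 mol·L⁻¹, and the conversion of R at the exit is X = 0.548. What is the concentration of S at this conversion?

C_R = C_{R0}(1−X) = 1.921 mol·L⁻¹.
Along a PFR/batch, dC_S/dC_R = −r_S/(r_S+r_T) = −k₁/(k₁+k₂·C_R).
Integrating from C_{R0} to C_R: C_S = (0.130/1.57)·ln[(0.130+1.57·4.25)/(0.130+1.57·1.92)] = 0.08280·ln(6.803/3.146) = 0.06385 mol·L⁻¹.

0.0639 mol·L⁻¹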